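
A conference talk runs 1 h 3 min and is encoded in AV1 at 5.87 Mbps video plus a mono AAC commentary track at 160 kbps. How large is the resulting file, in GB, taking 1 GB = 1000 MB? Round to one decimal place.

2.8 GB

1 h 3 min = 63 min = 3780 s
Audio: 160 kbps = 0.160 Mbps.
Total bitrate: 5.87 + 0.160 = 6.030 Mbps.
Stream data: 6.030 Mbps × 3780 s = 22793.4 Mb.
22,793 Mb ÷ 8 = 2,849 MB → 2.849 GB.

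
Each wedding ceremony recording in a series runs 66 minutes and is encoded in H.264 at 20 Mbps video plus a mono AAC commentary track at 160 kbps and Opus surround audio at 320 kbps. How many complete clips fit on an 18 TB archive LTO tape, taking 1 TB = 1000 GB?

1775

66 min = 3960 s
Audio total: 160 + 320 = 480 kbps = 0.480 Mbps.
Total bitrate: 20.480 Mbps.
Per item: 20.480 Mbps × 3960 s = 81,101 Mb = 10,138 MB.
Capacity: 18 TB = 144,000,000 Mb; 1775.57 items → 1775 complete.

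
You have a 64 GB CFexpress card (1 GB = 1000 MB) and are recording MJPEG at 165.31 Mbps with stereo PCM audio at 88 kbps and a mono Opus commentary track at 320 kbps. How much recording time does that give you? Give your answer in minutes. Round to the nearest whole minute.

Audio total: 88 + 320 = 408 kbps = 0.408 Mbps.
Total bitrate: 165.31 + 0.408 = 165.718 Mbps.
Capacity: 64 GB = 512,000 Mb.
Recording time: 512,000 / 165.718 = 3,090 s ≈ 51.5 minutes.

51 minutes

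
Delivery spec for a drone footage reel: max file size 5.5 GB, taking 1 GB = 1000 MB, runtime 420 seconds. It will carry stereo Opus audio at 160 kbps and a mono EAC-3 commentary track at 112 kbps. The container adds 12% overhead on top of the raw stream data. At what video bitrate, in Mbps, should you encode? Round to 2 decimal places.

93.27 Mbps

Budget: 5.5 GB = 44000.0 Mb.
Stream payload after overhead: 44000.0 / 1.12 = 39285.7 Mb.
Total bitrate budget: 39285.7 Mb / 420 s = 93.537 Mbps.
Audio total: 160 + 112 = 272 kbps = 0.272 Mbps.
Video: 93.537 − 0.272 = 93.265 Mbps.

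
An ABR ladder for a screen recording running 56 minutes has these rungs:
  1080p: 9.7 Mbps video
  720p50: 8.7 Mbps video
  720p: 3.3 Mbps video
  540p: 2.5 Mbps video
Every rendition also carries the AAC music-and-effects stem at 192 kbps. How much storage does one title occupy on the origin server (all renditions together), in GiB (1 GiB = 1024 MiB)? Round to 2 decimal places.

56 min = 3360 s
Audio: 192 kbps = 0.192 Mbps.
Sum of rendition bitrates: (9.7+0.192) + (8.7+0.192) + (3.3+0.192) + (2.5+0.192) = 24.968 Mbps.
× 3360 s = 83,892 Mb = 10,487 MB = 9.766 GiB.

9.77 GiB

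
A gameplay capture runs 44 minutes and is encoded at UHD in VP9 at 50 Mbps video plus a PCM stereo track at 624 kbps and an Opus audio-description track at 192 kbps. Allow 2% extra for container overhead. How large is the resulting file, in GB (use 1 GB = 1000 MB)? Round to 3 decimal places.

44 min = 2640 s
Audio total: 624 + 192 = 816 kbps = 0.816 Mbps.
Total bitrate: 50 + 0.816 = 50.816 Mbps.
Stream data: 50.816 Mbps × 2640 s = 134154.2 Mb.
With 2% container overhead: ×1.02.
136,837 Mb ÷ 8 = 17,105 MB → 17.10 GB.

17.105 GB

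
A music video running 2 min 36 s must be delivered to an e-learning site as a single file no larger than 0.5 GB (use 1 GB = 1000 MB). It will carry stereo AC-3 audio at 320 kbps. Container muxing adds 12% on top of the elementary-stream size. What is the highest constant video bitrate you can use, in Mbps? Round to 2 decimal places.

22.57 Mbps

Budget: 0.5 GB = 4000.0 Mb.
Stream payload after overhead: 4000.0 / 1.12 = 3571.4 Mb.
2 min 36 s = 156 s
Total bitrate budget: 3571.4 Mb / 156 s = 22.894 Mbps.
Audio: 320 kbps = 0.320 Mbps.
Video: 22.894 − 0.320 = 22.574 Mbps.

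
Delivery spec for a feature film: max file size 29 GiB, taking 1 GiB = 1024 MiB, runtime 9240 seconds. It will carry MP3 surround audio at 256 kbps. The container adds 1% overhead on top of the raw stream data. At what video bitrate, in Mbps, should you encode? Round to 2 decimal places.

26.44 Mbps

Budget: 29 GiB = 249108.1 Mb.
Stream payload after overhead: 249108.1 / 1.01 = 246641.7 Mb.
Total bitrate budget: 246641.7 Mb / 9240 s = 26.693 Mbps.
Audio: 256 kbps = 0.256 Mbps.
Video: 26.693 − 0.256 = 26.437 Mbps.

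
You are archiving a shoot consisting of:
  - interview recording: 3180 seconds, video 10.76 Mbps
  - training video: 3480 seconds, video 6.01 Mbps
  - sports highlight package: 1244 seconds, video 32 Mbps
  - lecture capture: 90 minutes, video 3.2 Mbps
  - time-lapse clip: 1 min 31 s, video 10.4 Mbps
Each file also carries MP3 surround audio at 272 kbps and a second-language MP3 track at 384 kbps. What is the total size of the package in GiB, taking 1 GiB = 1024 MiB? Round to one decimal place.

Audio total: 272 + 384 = 656 kbps = 0.656 Mbps.
interview recording: 11.416 Mbps × 3180 s = 36302.9 Mb
training video: 6.666 Mbps × 3480 s = 23197.7 Mb
sports highlight package: 32.656 Mbps × 1244 s = 40624.1 Mb
lecture capture: 3.856 Mbps × 5400 s = 20822.4 Mb
time-lapse clip: 11.056 Mbps × 91 s = 1006.1 Mb
Total: 121953.1 Mb = 15244.1 MB.
= 14.20 GiB.

14.2 GiB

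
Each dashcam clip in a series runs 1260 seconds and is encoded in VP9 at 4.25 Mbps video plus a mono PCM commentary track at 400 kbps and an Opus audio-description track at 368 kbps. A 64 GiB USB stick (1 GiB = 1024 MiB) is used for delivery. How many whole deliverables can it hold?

86

Audio total: 400 + 368 = 768 kbps = 0.768 Mbps.
Total bitrate: 5.018 Mbps.
Per item: 5.018 Mbps × 1260 s = 6,323 Mb = 790.3 MB.
Capacity: 64 GiB = 549,756 Mb; 86.95 items → 86 complete.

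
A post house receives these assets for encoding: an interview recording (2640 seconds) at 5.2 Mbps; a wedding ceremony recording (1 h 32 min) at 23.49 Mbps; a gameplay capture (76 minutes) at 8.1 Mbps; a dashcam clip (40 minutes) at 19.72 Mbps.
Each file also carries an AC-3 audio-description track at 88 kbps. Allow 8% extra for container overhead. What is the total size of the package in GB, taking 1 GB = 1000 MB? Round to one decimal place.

30.9 GB

Audio: 88 kbps = 0.088 Mbps.
interview recording: 5.288 Mbps × 2640 s × 1.08 = 15077.1 Mb
wedding ceremony recording: 23.578 Mbps × 5520 s × 1.08 = 140562.6 Mb
gameplay capture: 8.188 Mbps × 4560 s × 1.08 = 40324.3 Mb
dashcam clip: 19.808 Mbps × 2400 s × 1.08 = 51342.3 Mb
Total: 247306.3 Mb = 30913.3 MB.
= 30.91 GB.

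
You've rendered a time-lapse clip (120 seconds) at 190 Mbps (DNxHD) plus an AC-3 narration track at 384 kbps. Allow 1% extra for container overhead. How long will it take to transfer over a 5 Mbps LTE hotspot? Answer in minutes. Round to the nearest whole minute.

Audio: 384 kbps = 0.384 Mbps.
Total bitrate: 190.384 Mbps.
File: 190.384 Mbps × 120 s = 22846.1 Mb.
With 1% container overhead: ×1.01. → 23074.5 Mb.
At 5 Mbps: 23074.5 / 5 = 4614.9 s ≈ 76.9 minutes.

77 minutes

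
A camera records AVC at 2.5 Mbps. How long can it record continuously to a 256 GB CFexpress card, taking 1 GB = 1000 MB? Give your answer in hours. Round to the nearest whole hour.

228 hours

Capacity: 256 GB = 2,048,000 Mb.
Recording time: 2,048,000 / 2.500 = 819,200 s ≈ 228 hours.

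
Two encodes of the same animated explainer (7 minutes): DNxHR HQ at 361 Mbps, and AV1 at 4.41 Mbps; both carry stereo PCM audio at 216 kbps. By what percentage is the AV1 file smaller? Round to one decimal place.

98.7%

7 min = 420 s
Audio: 216 kbps = 0.216 Mbps.
DNxHR HQ: 361.216 Mbps × 420 s = 151710.7 Mb = 17.661 GiB.
AV1: 4.626 Mbps × 420 s = 1942.9 Mb = 0.226 GiB.
Reduction: (1 − 0.226/17.661) × 100 = 98.72%.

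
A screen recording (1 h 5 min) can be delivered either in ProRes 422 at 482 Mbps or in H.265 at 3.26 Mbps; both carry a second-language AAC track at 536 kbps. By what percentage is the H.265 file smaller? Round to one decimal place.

1 h 5 min = 65 min = 3900 s
Audio: 536 kbps = 0.536 Mbps.
ProRes 422: 482.536 Mbps × 3900 s = 1881890.4 Mb = 235.236 GB.
H.265: 3.796 Mbps × 3900 s = 14804.4 Mb = 1.851 GB.
Reduction: (1 − 1.851/235.236) × 100 = 99.21%.

99.2%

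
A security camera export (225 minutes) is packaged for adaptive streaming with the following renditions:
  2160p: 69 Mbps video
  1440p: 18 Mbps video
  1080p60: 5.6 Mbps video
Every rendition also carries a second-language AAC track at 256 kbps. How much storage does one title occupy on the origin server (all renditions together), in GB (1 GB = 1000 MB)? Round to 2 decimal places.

157.56 GB

225 min = 13500 s
Audio: 256 kbps = 0.256 Mbps.
Sum of rendition bitrates: (69+0.256) + (18+0.256) + (5.6+0.256) = 93.368 Mbps.
× 13500 s = 1,260,468 Mb = 157,558 MB = 157.6 GB.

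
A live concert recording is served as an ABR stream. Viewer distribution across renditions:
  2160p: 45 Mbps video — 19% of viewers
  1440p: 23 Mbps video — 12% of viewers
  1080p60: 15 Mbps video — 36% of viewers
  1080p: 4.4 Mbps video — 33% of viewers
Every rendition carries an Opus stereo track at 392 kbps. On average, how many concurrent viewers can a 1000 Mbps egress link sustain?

Audio: 392 kbps = 0.392 Mbps.
Average per-viewer bitrate: 0.19×45.392 + 0.12×23.392 + 0.36×15.392 + 0.33×4.792 = 18.554 Mbps.
1000 Mbps = 1,000 Mbps; 1,000 / 18.554 = 53.90 → 53.

53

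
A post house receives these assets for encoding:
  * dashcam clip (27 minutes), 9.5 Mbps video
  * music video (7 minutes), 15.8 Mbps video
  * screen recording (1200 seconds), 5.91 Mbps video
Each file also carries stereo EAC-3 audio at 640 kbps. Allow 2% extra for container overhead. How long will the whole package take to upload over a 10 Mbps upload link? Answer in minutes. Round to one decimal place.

53.0 minutes

Audio: 640 kbps = 0.640 Mbps.
dashcam clip: 10.140 Mbps × 1620 s × 1.02 = 16755.3 Mb
music video: 16.440 Mbps × 420 s × 1.02 = 7042.9 Mb
screen recording: 6.550 Mbps × 1200 s × 1.02 = 8017.2 Mb
Total: 31815.4 Mb = 3976.9 MB.
At 10 Mbps: 31815.4 / 10 = 3182 s ≈ 53 minutes.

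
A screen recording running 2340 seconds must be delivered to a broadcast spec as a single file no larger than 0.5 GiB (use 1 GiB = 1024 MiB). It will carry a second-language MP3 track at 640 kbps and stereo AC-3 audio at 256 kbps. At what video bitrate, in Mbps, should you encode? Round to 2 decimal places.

0.94 Mbps

Budget: 0.5 GiB = 4295.0 Mb.
Total bitrate budget: 4295.0 Mb / 2340 s = 1.835 Mbps.
Audio total: 640 + 256 = 896 kbps = 0.896 Mbps.
Video: 1.835 − 0.896 = 0.939 Mbps.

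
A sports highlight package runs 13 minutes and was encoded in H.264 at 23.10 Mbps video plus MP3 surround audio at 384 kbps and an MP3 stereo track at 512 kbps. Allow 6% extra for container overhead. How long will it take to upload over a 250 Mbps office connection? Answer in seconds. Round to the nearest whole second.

13 min = 780 s
Audio total: 384 + 512 = 896 kbps = 0.896 Mbps.
Total bitrate: 23.996 Mbps.
File: 23.996 Mbps × 780 s = 18716.9 Mb.
With 6% container overhead: ×1.06. → 19839.9 Mb.
At 250 Mbps: 19839.9 / 250 = 79.4 s ≈ 79.4 seconds.

79 seconds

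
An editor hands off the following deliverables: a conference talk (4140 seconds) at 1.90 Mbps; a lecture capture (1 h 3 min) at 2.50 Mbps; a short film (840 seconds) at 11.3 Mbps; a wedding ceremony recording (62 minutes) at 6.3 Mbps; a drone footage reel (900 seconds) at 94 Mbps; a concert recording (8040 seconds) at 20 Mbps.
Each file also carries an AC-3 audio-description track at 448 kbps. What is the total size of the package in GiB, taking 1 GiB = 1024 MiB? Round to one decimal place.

Audio: 448 kbps = 0.448 Mbps.
conference talk: 2.348 Mbps × 4140 s = 9720.7 Mb
lecture capture: 2.948 Mbps × 3780 s = 11143.4 Mb
short film: 11.748 Mbps × 840 s = 9868.3 Mb
wedding ceremony recording: 6.748 Mbps × 3720 s = 25102.6 Mb
drone footage reel: 94.448 Mbps × 900 s = 85003.2 Mb
concert recording: 20.448 Mbps × 8040 s = 164401.9 Mb
Total: 305240.2 Mb = 38155.0 MB.
= 35.53 GiB.

35.5 GiB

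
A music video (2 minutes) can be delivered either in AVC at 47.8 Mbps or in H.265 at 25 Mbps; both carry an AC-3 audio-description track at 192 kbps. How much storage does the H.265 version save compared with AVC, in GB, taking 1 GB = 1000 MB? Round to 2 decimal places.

0.34 GB

2 min = 120 s
Audio: 192 kbps = 0.192 Mbps.
AVC: 47.992 Mbps × 120 s = 5759.0 Mb = 0.720 GB.
H.265: 25.192 Mbps × 120 s = 3023.0 Mb = 0.378 GB.
Saving: 0.720 − 0.378 = 0.342 GB.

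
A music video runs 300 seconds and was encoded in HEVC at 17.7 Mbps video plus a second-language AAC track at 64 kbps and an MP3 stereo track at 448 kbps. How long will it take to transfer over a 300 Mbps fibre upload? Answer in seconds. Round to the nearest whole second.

Audio total: 64 + 448 = 512 kbps = 0.512 Mbps.
Total bitrate: 18.212 Mbps.
File: 18.212 Mbps × 300 s = 5463.6 Mb.
At 300 Mbps: 5463.6 / 300 = 18.2 s ≈ 18.2 seconds.

18 seconds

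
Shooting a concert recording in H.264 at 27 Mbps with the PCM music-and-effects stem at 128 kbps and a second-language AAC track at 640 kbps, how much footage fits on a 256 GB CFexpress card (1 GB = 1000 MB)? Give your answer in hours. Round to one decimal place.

Audio total: 128 + 640 = 768 kbps = 0.768 Mbps.
Total bitrate: 27 + 0.768 = 27.768 Mbps.
Capacity: 256 GB = 2,048,000 Mb.
Recording time: 2,048,000 / 27.768 = 73,754 s ≈ 20.5 hours.

20.5 hours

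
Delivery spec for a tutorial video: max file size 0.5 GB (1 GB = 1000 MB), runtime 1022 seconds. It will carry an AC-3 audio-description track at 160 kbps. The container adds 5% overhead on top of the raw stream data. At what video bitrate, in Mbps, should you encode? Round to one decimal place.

Budget: 0.5 GB = 4000.0 Mb.
Stream payload after overhead: 4000.0 / 1.05 = 3809.5 Mb.
Total bitrate budget: 3809.5 Mb / 1022 s = 3.728 Mbps.
Audio: 160 kbps = 0.160 Mbps.
Video: 3.728 − 0.160 = 3.568 Mbps.

3.6 Mbps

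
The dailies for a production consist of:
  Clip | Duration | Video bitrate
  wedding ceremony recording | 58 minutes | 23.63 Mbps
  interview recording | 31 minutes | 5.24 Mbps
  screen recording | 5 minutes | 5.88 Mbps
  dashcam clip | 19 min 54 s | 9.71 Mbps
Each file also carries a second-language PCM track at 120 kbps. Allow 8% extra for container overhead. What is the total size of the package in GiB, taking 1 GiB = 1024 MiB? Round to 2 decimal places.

13.35 GiB

Audio: 120 kbps = 0.120 Mbps.
wedding ceremony recording: 23.750 Mbps × 3480 s × 1.08 = 89262.0 Mb
interview recording: 5.360 Mbps × 1860 s × 1.08 = 10767.2 Mb
screen recording: 6.000 Mbps × 300 s × 1.08 = 1944.0 Mb
dashcam clip: 9.830 Mbps × 1194 s × 1.08 = 12676.0 Mb
Total: 114649.1 Mb = 14331.1 MB.
= 13.35 GiB.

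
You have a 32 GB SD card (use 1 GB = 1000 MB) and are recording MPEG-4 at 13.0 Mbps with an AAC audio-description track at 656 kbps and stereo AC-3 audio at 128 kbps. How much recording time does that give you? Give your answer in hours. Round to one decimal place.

5.2 hours

Audio total: 656 + 128 = 784 kbps = 0.784 Mbps.
Total bitrate: 13.0 + 0.784 = 13.784 Mbps.
Capacity: 32 GB = 256,000 Mb.
Recording time: 256,000 / 13.784 = 18,572 s ≈ 5.16 hours.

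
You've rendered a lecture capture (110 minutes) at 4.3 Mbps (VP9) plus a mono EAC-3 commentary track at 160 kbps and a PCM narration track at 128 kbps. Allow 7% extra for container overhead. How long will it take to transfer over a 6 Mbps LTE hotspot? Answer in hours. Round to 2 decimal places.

1.50 hours

110 min = 6600 s
Audio total: 160 + 128 = 288 kbps = 0.288 Mbps.
Total bitrate: 4.588 Mbps.
File: 4.588 Mbps × 6600 s = 30280.8 Mb.
With 7% container overhead: ×1.07. → 32400.5 Mb.
At 6 Mbps: 32400.5 / 6 = 5400.1 s ≈ 1.5 hours.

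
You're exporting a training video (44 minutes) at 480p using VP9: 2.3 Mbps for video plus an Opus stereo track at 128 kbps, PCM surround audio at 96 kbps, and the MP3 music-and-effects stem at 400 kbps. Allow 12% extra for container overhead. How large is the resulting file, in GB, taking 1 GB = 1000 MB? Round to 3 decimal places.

1.081 GB

44 min = 2640 s
Audio total: 128 + 96 + 400 = 624 kbps = 0.624 Mbps.
Total bitrate: 2.3 + 0.624 = 2.924 Mbps.
Stream data: 2.924 Mbps × 2640 s = 7719.4 Mb.
With 12% container overhead: ×1.12.
8,646 Mb ÷ 8 = 1,081 MB → 1.081 GB.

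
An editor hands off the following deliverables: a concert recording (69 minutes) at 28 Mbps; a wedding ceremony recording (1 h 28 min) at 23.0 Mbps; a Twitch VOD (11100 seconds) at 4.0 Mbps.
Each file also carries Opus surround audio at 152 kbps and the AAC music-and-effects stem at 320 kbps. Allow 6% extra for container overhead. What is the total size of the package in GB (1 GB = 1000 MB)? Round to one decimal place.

Audio total: 152 + 320 = 472 kbps = 0.472 Mbps.
concert recording: 28.472 Mbps × 4140 s × 1.06 = 124946.5 Mb
wedding ceremony recording: 23.472 Mbps × 5280 s × 1.06 = 131368.1 Mb
Twitch VOD: 4.472 Mbps × 11100 s × 1.06 = 52617.6 Mb
Total: 308932.2 Mb = 38616.5 MB.
= 38.62 GB.

38.6 GB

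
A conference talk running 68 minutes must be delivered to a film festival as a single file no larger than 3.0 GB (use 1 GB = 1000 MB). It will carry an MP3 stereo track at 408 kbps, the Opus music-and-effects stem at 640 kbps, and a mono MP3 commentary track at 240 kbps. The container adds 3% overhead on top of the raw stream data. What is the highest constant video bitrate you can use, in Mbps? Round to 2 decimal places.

4.42 Mbps

Budget: 3.0 GB = 24000.0 Mb.
Stream payload after overhead: 24000.0 / 1.03 = 23301.0 Mb.
68 min = 4080 s
Total bitrate budget: 23301.0 Mb / 4080 s = 5.711 Mbps.
Audio total: 408 + 640 + 240 = 1288 kbps = 1.288 Mbps.
Video: 5.711 − 1.288 = 4.423 Mbps.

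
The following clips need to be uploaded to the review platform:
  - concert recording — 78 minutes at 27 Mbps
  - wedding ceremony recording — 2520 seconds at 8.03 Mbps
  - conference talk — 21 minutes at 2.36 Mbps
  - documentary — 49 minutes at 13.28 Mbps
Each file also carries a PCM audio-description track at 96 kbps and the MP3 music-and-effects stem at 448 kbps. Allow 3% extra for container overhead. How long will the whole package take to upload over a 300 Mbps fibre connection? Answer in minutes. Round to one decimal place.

11.1 minutes

Audio total: 96 + 448 = 544 kbps = 0.544 Mbps.
concert recording: 27.544 Mbps × 4680 s × 1.03 = 132773.1 Mb
wedding ceremony recording: 8.574 Mbps × 2520 s × 1.03 = 22254.7 Mb
conference talk: 2.904 Mbps × 1260 s × 1.03 = 3768.8 Mb
documentary: 13.824 Mbps × 2940 s × 1.03 = 41861.8 Mb
Total: 200658.4 Mb = 25082.3 MB.
At 300 Mbps: 200658.4 / 300 = 669 s ≈ 11.1 minutes.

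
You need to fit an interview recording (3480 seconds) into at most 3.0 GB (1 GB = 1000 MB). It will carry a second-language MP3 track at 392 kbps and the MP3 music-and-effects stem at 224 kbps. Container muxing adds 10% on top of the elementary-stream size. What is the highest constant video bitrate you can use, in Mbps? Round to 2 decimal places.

Budget: 3.0 GB = 24000.0 Mb.
Stream payload after overhead: 24000.0 / 1.10 = 21818.2 Mb.
Total bitrate budget: 21818.2 Mb / 3480 s = 6.270 Mbps.
Audio total: 392 + 224 = 616 kbps = 0.616 Mbps.
Video: 6.270 − 0.616 = 5.654 Mbps.

5.65 Mbps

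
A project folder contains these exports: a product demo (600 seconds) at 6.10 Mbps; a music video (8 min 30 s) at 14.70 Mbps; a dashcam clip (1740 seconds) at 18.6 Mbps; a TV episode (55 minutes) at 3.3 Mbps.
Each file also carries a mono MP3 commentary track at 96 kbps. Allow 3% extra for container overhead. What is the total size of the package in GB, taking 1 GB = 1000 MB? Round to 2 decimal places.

7.08 GB

Audio: 96 kbps = 0.096 Mbps.
product demo: 6.196 Mbps × 600 s × 1.03 = 3829.1 Mb
music video: 14.796 Mbps × 510 s × 1.03 = 7772.3 Mb
dashcam clip: 18.696 Mbps × 1740 s × 1.03 = 33507.0 Mb
TV episode: 3.396 Mbps × 3300 s × 1.03 = 11543.0 Mb
Total: 56651.4 Mb = 7081.4 MB.
= 7.081 GB.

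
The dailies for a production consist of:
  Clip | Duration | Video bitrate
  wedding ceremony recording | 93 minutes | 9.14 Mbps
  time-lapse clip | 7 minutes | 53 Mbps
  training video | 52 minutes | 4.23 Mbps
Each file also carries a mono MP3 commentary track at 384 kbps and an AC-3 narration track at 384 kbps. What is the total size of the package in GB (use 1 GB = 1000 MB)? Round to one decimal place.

11.7 GB

Audio total: 384 + 384 = 768 kbps = 0.768 Mbps.
wedding ceremony recording: 9.908 Mbps × 5580 s = 55286.6 Mb
time-lapse clip: 53.768 Mbps × 420 s = 22582.6 Mb
training video: 4.998 Mbps × 3120 s = 15593.8 Mb
Total: 93463.0 Mb = 11682.9 MB.
= 11.68 GB.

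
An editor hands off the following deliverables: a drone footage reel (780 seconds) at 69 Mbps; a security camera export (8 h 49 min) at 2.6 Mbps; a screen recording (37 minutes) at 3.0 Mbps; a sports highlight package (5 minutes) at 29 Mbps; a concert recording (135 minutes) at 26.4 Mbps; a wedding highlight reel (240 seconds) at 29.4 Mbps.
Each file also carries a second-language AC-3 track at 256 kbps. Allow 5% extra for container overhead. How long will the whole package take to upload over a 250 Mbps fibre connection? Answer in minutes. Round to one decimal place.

26.9 minutes

Audio: 256 kbps = 0.256 Mbps.
drone footage reel: 69.256 Mbps × 780 s × 1.05 = 56720.7 Mb
security camera export: 2.856 Mbps × 31740 s × 1.05 = 95181.9 Mb
screen recording: 3.256 Mbps × 2220 s × 1.05 = 7589.7 Mb
sports highlight package: 29.256 Mbps × 300 s × 1.05 = 9215.6 Mb
concert recording: 26.656 Mbps × 8100 s × 1.05 = 226709.3 Mb
wedding highlight reel: 29.656 Mbps × 240 s × 1.05 = 7473.3 Mb
Total: 402890.5 Mb = 50361.3 MB.
At 250 Mbps: 402890.5 / 250 = 1612 s ≈ 26.9 minutes.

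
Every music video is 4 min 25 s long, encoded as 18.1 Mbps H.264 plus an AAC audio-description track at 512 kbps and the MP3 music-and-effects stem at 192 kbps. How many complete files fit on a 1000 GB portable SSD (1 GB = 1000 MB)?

4 min 25 s = 265 s
Audio total: 512 + 192 = 704 kbps = 0.704 Mbps.
Total bitrate: 18.804 Mbps.
Per item: 18.804 Mbps × 265 s = 4,983 Mb = 622.9 MB.
Capacity: 1000 GB = 8,000,000 Mb; 1605.44 items → 1605 complete.

1605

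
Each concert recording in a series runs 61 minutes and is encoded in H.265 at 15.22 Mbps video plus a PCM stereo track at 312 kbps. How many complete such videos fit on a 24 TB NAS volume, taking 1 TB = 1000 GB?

61 min = 3660 s
Audio: 312 kbps = 0.312 Mbps.
Total bitrate: 15.532 Mbps.
Per item: 15.532 Mbps × 3660 s = 56,847 Mb = 7,106 MB.
Capacity: 24 TB = 192,000,000 Mb; 3377.48 items → 3377 complete.

3377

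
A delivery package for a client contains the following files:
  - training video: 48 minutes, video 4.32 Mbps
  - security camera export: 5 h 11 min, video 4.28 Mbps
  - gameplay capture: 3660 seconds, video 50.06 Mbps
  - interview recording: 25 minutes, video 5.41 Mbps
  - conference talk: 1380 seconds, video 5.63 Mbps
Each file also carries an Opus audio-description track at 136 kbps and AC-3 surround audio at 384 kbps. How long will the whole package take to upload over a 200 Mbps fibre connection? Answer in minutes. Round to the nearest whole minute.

26 minutes

Audio total: 136 + 384 = 520 kbps = 0.520 Mbps.
training video: 4.840 Mbps × 2880 s = 13939.2 Mb
security camera export: 4.800 Mbps × 18660 s = 89568.0 Mb
gameplay capture: 50.580 Mbps × 3660 s = 185122.8 Mb
interview recording: 5.930 Mbps × 1500 s = 8895.0 Mb
conference talk: 6.150 Mbps × 1380 s = 8487.0 Mb
Total: 306012.0 Mb = 38251.5 MB.
At 200 Mbps: 306012.0 / 200 = 1530 s ≈ 25.5 minutes.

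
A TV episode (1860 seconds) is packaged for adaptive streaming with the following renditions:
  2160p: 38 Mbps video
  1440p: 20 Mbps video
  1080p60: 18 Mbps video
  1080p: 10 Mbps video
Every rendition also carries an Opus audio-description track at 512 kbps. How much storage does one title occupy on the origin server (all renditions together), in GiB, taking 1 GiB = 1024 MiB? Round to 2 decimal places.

19.07 GiB

Audio: 512 kbps = 0.512 Mbps.
Sum of rendition bitrates: (38+0.512) + (20+0.512) + (18+0.512) + (10+0.512) = 88.048 Mbps.
× 1860 s = 163,769 Mb = 20,471 MB = 19.07 GiB.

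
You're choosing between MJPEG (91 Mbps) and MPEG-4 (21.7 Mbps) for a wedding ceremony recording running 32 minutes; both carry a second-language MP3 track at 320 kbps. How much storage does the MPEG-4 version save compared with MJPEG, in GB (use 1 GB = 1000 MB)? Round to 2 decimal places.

16.63 GB

32 min = 1920 s
Audio: 320 kbps = 0.320 Mbps.
MJPEG: 91.320 Mbps × 1920 s = 175334.4 Mb = 21.917 GB.
MPEG-4: 22.020 Mbps × 1920 s = 42278.4 Mb = 5.285 GB.
Saving: 21.917 − 5.285 = 16.632 GB.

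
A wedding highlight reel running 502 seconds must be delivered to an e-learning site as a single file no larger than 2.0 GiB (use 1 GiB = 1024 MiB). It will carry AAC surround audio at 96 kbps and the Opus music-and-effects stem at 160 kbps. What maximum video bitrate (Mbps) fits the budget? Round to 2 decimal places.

Budget: 2.0 GiB = 17179.9 Mb.
Total bitrate budget: 17179.9 Mb / 502 s = 34.223 Mbps.
Audio total: 96 + 160 = 256 kbps = 0.256 Mbps.
Video: 34.223 − 0.256 = 33.967 Mbps.

33.97 Mbps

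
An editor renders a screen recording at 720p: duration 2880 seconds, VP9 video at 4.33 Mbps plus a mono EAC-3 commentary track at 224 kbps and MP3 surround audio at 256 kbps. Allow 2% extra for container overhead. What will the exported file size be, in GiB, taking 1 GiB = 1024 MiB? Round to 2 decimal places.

Audio total: 224 + 256 = 480 kbps = 0.480 Mbps.
Total bitrate: 4.33 + 0.480 = 4.810 Mbps.
Stream data: 4.810 Mbps × 2880 s = 13852.8 Mb.
With 2% container overhead: ×1.02.
14,130 Mb = 1,766,232,000 bytes ÷ 1,073,741,824 = 1.645 GiB.

1.64 GiB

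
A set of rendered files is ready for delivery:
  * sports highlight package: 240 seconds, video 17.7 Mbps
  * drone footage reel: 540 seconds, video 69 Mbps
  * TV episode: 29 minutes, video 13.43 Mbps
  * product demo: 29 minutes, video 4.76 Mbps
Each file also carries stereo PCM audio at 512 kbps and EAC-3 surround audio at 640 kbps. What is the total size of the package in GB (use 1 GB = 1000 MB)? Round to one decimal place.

9.8 GB

Audio total: 512 + 640 = 1152 kbps = 1.152 Mbps.
sports highlight package: 18.852 Mbps × 240 s = 4524.5 Mb
drone footage reel: 70.152 Mbps × 540 s = 37882.1 Mb
TV episode: 14.582 Mbps × 1740 s = 25372.7 Mb
product demo: 5.912 Mbps × 1740 s = 10286.9 Mb
Total: 78066.1 Mb = 9758.3 MB.
= 9.758 GB.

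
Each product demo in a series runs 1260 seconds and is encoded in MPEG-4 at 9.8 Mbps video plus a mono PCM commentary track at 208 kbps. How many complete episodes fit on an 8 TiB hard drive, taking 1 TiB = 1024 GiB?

5580

Audio: 208 kbps = 0.208 Mbps.
Total bitrate: 10.008 Mbps.
Per item: 10.008 Mbps × 1260 s = 12,610 Mb = 1,576 MB.
Capacity: 8 TiB = 70,368,744 Mb; 5580.36 items → 5580 complete.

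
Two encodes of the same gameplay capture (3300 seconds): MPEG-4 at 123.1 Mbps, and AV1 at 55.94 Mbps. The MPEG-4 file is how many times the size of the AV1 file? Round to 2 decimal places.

MPEG-4: 123.100 Mbps × 3300 s = 406230.0 Mb = 47.291 GiB.
AV1: 55.940 Mbps × 3300 s = 184602.0 Mb = 21.491 GiB.
Ratio: 47.291 / 21.491 = 2.201.

2.20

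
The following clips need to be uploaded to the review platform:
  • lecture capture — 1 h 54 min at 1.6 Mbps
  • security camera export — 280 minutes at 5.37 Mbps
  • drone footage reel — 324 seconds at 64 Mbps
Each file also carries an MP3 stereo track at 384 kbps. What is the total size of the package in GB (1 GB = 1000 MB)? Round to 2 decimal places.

16.39 GB

Audio: 384 kbps = 0.384 Mbps.
lecture capture: 1.984 Mbps × 6840 s = 13570.6 Mb
security camera export: 5.754 Mbps × 16800 s = 96667.2 Mb
drone footage reel: 64.384 Mbps × 324 s = 20860.4 Mb
Total: 131098.2 Mb = 16387.3 MB.
= 16.39 GB.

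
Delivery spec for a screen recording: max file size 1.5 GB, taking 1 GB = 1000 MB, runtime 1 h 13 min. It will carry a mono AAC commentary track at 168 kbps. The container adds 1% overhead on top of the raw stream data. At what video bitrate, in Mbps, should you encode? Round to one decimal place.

Budget: 1.5 GB = 12000.0 Mb.
Stream payload after overhead: 12000.0 / 1.01 = 11881.2 Mb.
1 h 13 min = 73 min = 4380 s
Total bitrate budget: 11881.2 Mb / 4380 s = 2.713 Mbps.
Audio: 168 kbps = 0.168 Mbps.
Video: 2.713 − 0.168 = 2.545 Mbps.

2.5 Mbps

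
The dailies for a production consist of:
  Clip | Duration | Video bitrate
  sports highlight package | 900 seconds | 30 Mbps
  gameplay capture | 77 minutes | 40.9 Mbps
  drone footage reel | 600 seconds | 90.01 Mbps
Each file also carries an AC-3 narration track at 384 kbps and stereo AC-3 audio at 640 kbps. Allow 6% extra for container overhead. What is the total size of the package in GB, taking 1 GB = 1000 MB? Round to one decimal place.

36.6 GB

Audio total: 384 + 640 = 1024 kbps = 1.024 Mbps.
sports highlight package: 31.024 Mbps × 900 s × 1.06 = 29596.9 Mb
gameplay capture: 41.924 Mbps × 4620 s × 1.06 = 205310.2 Mb
drone footage reel: 91.034 Mbps × 600 s × 1.06 = 57897.6 Mb
Total: 292804.7 Mb = 36600.6 MB.
= 36.60 GB.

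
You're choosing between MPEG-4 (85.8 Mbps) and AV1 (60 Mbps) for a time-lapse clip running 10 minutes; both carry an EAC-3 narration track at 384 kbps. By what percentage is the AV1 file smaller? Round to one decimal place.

29.9%

10 min = 600 s
Audio: 384 kbps = 0.384 Mbps.
MPEG-4: 86.184 Mbps × 600 s = 51710.4 Mb = 6.464 GB.
AV1: 60.384 Mbps × 600 s = 36230.4 Mb = 4.529 GB.
Reduction: (1 − 4.529/6.464) × 100 = 29.94%.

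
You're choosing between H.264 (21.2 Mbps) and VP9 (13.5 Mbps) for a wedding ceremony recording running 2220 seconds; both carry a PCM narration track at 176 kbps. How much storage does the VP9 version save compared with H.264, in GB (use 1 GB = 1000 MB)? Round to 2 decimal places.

2.14 GB

Audio: 176 kbps = 0.176 Mbps.
H.264: 21.376 Mbps × 2220 s = 47454.7 Mb = 5.932 GB.
VP9: 13.676 Mbps × 2220 s = 30360.7 Mb = 3.795 GB.
Saving: 5.932 − 3.795 = 2.137 GB.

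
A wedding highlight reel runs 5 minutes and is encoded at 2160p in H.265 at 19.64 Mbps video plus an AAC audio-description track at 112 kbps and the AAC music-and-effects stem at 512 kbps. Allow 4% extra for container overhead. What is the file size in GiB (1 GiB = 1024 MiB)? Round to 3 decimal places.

0.736 GiB

5 min = 300 s
Audio total: 112 + 512 = 624 kbps = 0.624 Mbps.
Total bitrate: 19.64 + 0.624 = 20.264 Mbps.
Stream data: 20.264 Mbps × 300 s = 6079.2 Mb.
With 4% container overhead: ×1.04.
6,322 Mb = 790,296,000 bytes ÷ 1,073,741,824 = 0.736 GiB.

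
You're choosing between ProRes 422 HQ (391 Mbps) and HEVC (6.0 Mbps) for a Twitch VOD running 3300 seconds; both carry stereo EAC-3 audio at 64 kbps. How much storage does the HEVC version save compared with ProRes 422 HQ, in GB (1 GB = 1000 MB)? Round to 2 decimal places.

158.81 GB

Audio: 64 kbps = 0.064 Mbps.
ProRes 422 HQ: 391.064 Mbps × 3300 s = 1290511.2 Mb = 161.314 GB.
HEVC: 6.064 Mbps × 3300 s = 20011.2 Mb = 2.501 GB.
Saving: 161.314 − 2.501 = 158.812 GB.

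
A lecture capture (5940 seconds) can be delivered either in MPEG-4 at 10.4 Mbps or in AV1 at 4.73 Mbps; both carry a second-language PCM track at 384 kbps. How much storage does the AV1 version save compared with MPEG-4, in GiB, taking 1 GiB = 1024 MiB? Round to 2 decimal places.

3.92 GiB

Audio: 384 kbps = 0.384 Mbps.
MPEG-4: 10.784 Mbps × 5940 s = 64057.0 Mb = 7.457 GiB.
AV1: 5.114 Mbps × 5940 s = 30377.2 Mb = 3.536 GiB.
Saving: 7.457 − 3.536 = 3.921 GiB.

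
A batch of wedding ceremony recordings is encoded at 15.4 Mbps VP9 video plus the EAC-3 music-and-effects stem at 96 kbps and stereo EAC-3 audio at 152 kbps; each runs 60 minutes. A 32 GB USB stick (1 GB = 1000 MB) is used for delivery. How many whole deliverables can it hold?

60 min = 3600 s
Audio total: 96 + 152 = 248 kbps = 0.248 Mbps.
Total bitrate: 15.648 Mbps.
Per item: 15.648 Mbps × 3600 s = 56,333 Mb = 7,042 MB.
Capacity: 32 GB = 256,000 Mb; 4.54 items → 4 complete.

4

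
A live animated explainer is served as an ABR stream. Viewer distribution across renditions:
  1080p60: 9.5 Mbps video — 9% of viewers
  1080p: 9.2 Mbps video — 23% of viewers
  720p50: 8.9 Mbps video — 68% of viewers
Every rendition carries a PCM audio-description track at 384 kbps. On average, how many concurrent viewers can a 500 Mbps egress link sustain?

53

Audio: 384 kbps = 0.384 Mbps.
Average per-viewer bitrate: 0.09×9.884 + 0.23×9.584 + 0.68×9.284 = 9.407 Mbps.
500 Mbps = 500.0 Mbps; 500.0 / 9.407 = 53.15 → 53.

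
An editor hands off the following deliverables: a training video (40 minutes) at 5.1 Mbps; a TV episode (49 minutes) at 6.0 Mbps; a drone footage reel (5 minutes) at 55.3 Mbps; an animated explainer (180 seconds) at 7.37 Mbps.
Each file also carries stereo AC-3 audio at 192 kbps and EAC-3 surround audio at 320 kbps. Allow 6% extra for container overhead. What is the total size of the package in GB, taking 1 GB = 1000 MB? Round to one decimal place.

6.7 GB

Audio total: 192 + 320 = 512 kbps = 0.512 Mbps.
training video: 5.612 Mbps × 2400 s × 1.06 = 14276.9 Mb
TV episode: 6.512 Mbps × 2940 s × 1.06 = 20294.0 Mb
drone footage reel: 55.812 Mbps × 300 s × 1.06 = 17748.2 Mb
animated explainer: 7.882 Mbps × 180 s × 1.06 = 1503.9 Mb
Total: 53823.0 Mb = 6727.9 MB.
= 6.728 GB.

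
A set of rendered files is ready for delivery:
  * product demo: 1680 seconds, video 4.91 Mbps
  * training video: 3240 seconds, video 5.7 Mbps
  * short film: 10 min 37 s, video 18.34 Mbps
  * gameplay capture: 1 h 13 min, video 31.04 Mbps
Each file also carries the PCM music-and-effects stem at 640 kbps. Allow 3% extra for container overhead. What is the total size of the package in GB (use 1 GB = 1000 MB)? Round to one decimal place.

23.3 GB

Audio: 640 kbps = 0.640 Mbps.
product demo: 5.550 Mbps × 1680 s × 1.03 = 9603.7 Mb
training video: 6.340 Mbps × 3240 s × 1.03 = 21157.8 Mb
short film: 18.980 Mbps × 637 s × 1.03 = 12453.0 Mb
gameplay capture: 31.680 Mbps × 4380 s × 1.03 = 142921.2 Mb
Total: 186135.7 Mb = 23267.0 MB.
= 23.27 GB.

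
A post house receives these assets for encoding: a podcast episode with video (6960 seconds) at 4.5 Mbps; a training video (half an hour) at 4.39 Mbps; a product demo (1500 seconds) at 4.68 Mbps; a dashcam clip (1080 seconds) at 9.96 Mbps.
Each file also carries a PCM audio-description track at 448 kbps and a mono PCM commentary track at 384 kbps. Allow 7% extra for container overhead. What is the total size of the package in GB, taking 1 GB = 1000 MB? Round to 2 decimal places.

8.89 GB

Audio total: 448 + 384 = 832 kbps = 0.832 Mbps.
podcast episode with video: 5.332 Mbps × 6960 s × 1.07 = 39708.5 Mb
training video: 5.222 Mbps × 1800 s × 1.07 = 10057.6 Mb
product demo: 5.512 Mbps × 1500 s × 1.07 = 8846.8 Mb
dashcam clip: 10.792 Mbps × 1080 s × 1.07 = 12471.2 Mb
Total: 71084.0 Mb = 8885.5 MB.
= 8.886 GB.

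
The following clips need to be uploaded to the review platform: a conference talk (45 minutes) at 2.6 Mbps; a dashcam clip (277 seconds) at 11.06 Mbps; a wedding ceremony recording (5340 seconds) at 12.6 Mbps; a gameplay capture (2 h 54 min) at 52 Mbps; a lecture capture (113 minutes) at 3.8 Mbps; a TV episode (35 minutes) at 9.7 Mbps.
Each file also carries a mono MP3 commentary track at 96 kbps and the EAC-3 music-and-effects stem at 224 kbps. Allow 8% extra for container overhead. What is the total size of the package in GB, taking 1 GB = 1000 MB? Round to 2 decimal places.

Audio total: 96 + 224 = 320 kbps = 0.320 Mbps.
conference talk: 2.920 Mbps × 2700 s × 1.08 = 8514.7 Mb
dashcam clip: 11.380 Mbps × 277 s × 1.08 = 3404.4 Mb
wedding ceremony recording: 12.920 Mbps × 5340 s × 1.08 = 74512.2 Mb
gameplay capture: 52.320 Mbps × 10440 s × 1.08 = 589918.5 Mb
lecture capture: 4.120 Mbps × 6780 s × 1.08 = 30168.3 Mb
TV episode: 10.020 Mbps × 2100 s × 1.08 = 22725.4 Mb
Total: 729243.5 Mb = 91155.4 MB.
= 91.16 GB.

91.16 GB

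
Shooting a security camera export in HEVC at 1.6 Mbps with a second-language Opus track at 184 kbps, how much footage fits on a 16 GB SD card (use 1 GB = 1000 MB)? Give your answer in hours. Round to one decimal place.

19.9 hours

Audio: 184 kbps = 0.184 Mbps.
Total bitrate: 1.6 + 0.184 = 1.784 Mbps.
Capacity: 16 GB = 128,000 Mb.
Recording time: 128,000 / 1.784 = 71,749 s ≈ 19.9 hours.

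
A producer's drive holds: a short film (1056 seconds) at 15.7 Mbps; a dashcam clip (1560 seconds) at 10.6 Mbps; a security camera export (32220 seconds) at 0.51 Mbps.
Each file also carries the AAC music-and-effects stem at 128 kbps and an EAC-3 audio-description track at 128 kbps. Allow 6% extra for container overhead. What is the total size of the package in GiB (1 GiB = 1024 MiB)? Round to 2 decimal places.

Audio total: 128 + 128 = 256 kbps = 0.256 Mbps.
short film: 15.956 Mbps × 1056 s × 1.06 = 17860.5 Mb
dashcam clip: 10.856 Mbps × 1560 s × 1.06 = 17951.5 Mb
security camera export: 0.766 Mbps × 32220 s × 1.06 = 26161.4 Mb
Total: 61973.3 Mb = 7746.7 MB.
= 7.215 GiB.

7.21 GiB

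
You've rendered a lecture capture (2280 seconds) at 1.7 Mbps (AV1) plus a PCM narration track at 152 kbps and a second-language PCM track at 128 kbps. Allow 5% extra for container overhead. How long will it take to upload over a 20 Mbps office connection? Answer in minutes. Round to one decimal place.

Audio total: 152 + 128 = 280 kbps = 0.280 Mbps.
Total bitrate: 1.980 Mbps.
File: 1.980 Mbps × 2280 s = 4514.4 Mb.
With 5% container overhead: ×1.05. → 4740.1 Mb.
At 20 Mbps: 4740.1 / 20 = 237.0 s ≈ 3.95 minutes.

4.0 minutes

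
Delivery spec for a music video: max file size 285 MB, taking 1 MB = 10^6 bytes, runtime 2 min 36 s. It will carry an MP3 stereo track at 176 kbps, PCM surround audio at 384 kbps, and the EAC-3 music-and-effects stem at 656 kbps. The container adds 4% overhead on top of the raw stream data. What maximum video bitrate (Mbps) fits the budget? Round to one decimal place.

Budget: 285 MB = 2280.0 Mb.
Stream payload after overhead: 2280.0 / 1.04 = 2192.3 Mb.
2 min 36 s = 156 s
Total bitrate budget: 2192.3 Mb / 156 s = 14.053 Mbps.
Audio total: 176 + 384 + 656 = 1216 kbps = 1.216 Mbps.
Video: 14.053 − 1.216 = 12.837 Mbps.

12.8 Mbps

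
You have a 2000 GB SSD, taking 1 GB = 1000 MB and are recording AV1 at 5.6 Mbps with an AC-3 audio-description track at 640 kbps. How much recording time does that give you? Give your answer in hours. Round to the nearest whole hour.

Audio: 640 kbps = 0.640 Mbps.
Total bitrate: 5.6 + 0.640 = 6.240 Mbps.
Capacity: 2000 GB = 16,000,000 Mb.
Recording time: 16,000,000 / 6.240 = 2,564,103 s ≈ 712 hours.

712 hours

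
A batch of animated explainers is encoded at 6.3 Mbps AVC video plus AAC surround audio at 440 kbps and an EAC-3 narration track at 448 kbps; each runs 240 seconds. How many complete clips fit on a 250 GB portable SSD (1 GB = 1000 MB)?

Audio total: 440 + 448 = 888 kbps = 0.888 Mbps.
Total bitrate: 7.188 Mbps.
Per item: 7.188 Mbps × 240 s = 1,725 Mb = 215.6 MB.
Capacity: 250 GB = 2,000,000 Mb; 1159.34 items → 1159 complete.

1159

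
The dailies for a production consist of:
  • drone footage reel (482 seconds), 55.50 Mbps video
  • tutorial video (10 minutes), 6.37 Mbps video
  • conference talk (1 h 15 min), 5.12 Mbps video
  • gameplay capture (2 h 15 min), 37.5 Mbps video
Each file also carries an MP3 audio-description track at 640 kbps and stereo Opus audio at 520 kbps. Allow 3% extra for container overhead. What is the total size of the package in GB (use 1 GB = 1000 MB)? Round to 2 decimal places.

48.05 GB

Audio total: 640 + 520 = 1160 kbps = 1.160 Mbps.
drone footage reel: 56.660 Mbps × 482 s × 1.03 = 28129.4 Mb
tutorial video: 7.530 Mbps × 600 s × 1.03 = 4653.5 Mb
conference talk: 6.280 Mbps × 4500 s × 1.03 = 29107.8 Mb
gameplay capture: 38.660 Mbps × 8100 s × 1.03 = 322540.4 Mb
Total: 384431.1 Mb = 48053.9 MB.
= 48.05 GB.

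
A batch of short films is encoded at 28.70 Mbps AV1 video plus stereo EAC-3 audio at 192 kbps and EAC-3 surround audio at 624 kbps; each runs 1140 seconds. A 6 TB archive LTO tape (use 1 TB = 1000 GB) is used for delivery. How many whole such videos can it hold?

1426

Audio total: 192 + 624 = 816 kbps = 0.816 Mbps.
Total bitrate: 29.516 Mbps.
Per item: 29.516 Mbps × 1140 s = 33,648 Mb = 4,206 MB.
Capacity: 6 TB = 48,000,000 Mb; 1426.52 items → 1426 complete.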